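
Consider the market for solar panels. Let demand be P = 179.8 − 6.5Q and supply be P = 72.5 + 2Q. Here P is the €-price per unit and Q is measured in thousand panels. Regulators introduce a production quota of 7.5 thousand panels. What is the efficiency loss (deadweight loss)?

€111.56 thousand

Competitive equilibrium: 179.8 − 6.5Q = 72.5 + 2Q → Q* = 12.6235, P* = 97.7471.
At Q = 7.5: demand price = 179.8 − 6.5·7.5 = 131.05; supply price = 72.5 + 2·7.5 = 87.5.
ΔQ = 12.6235 − 7.5 = 5.1235; wedge = 131.05 − 87.5 = 43.55.
DWL = ½ × 5.1235 × 43.55 = €111.56 thousand.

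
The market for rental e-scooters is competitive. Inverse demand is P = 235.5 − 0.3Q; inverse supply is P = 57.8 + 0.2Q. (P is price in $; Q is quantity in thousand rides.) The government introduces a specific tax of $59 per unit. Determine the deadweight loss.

$3481 thousand

Competitive equilibrium: 235.5 − 0.3Q = 57.8 + 0.2Q → Q* = 355.4, P* = 128.88.
With the tax, the buyer price exceeds the seller price by 59: (235.5 − 0.3Q) − (57.8 + 0.2Q) = 59 → Q' = 237.4.
ΔQ = 355.4 − 237.4 = 118; the wedge equals the tax, 59.
Deadweight loss = ½ × 118 × 59 = $3481 thousand.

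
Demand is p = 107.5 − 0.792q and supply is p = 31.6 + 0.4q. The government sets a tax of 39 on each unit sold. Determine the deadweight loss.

Competitive equilibrium: 107.5 − 0.792q = 31.6 + 0.4q → q* = 63.6745, p* = 57.0698.
With the tax, the buyer price exceeds the seller price by 39: (107.5 − 0.792q) − (31.6 + 0.4q) = 39 → q' = 30.9564.
Δq = 63.6745 − 30.9564 = 32.7181; the wedge equals the tax, 39.
The triangle = ½ × 32.7181 × 39 = 638.

638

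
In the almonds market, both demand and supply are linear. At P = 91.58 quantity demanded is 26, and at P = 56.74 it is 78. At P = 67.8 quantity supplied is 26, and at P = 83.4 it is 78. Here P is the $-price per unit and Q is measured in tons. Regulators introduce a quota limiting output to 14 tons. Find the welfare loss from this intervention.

$646.69

Demand slope = (56.74 − 91.58)/(78 − 26) = −0.67, so P = 109 − 0.67Q.
Supply slope = (83.4 − 67.8)/(78 − 26) = 0.3, so P = 60 + 0.3Q.
Competitive equilibrium: 109 − 0.67Q = 60 + 0.3Q → Q* = 50.5155, P* = 75.1546.
At Q = 14: demand price = 109 − 0.67·14 = 99.62; supply price = 60 + 0.3·14 = 64.2.
ΔQ = 50.5155 − 14 = 36.5155; wedge = 99.62 − 64.2 = 35.42.
The triangle = ½ × 36.5155 × 35.42 = $646.69.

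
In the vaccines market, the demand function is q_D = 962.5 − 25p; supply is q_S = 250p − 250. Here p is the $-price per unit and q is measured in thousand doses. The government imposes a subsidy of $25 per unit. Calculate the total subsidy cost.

In inverse form: demand p = 38.5 − 0.04q, supply p = 1 + 0.004q.
Competitive equilibrium: 38.5 − 0.04q = 1 + 0.004q → q* = 852.2727, p* = 4.4091.
The subsidy lowers effective supply by 25: p = 0.004q − 24.
New quantity: 38.5 − 0.04q = 0.004q − 24 → q' = 1420.4545.
Total subsidy cost = 25 × 1420.4545 = $35511.36 thousand.

$35511.36 thousand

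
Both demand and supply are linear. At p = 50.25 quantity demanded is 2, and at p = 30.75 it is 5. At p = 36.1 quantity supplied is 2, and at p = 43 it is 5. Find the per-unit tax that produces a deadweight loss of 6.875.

11

Demand slope = (30.75 − 50.25)/(5 − 2) = −6.5, so p = 63.25 − 6.5q.
Supply slope = (43 − 36.1)/(5 − 2) = 2.3, so p = 31.5 + 2.3q.
Competitive equilibrium: 63.25 − 6.5q = 31.5 + 2.3q → q* = 3.608, p* = 39.7983.
A tax t gives Δq = t/8.8 and wedge t, so DWL = t²/17.6.
t²/17.6 = 6.875 → t² = 121 → t = 11.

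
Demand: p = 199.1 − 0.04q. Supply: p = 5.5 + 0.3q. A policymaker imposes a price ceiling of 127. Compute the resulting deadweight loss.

Competitive equilibrium: 199.1 − 0.04q = 5.5 + 0.3q → q* = 569.4118, p* = 176.3235.
At the ceiling p = 127, quantity supplied = (127 − 5.5)/0.3 = 405.
Willingness to pay at q' = 405: 199.1 − 0.04·405 = 182.9.
Δq = 569.4118 − 405 = 164.4118; wedge = 182.9 − 127 = 55.9.
DWL = ½ × 164.4118 × 55.9 = 4595.31.

4595.31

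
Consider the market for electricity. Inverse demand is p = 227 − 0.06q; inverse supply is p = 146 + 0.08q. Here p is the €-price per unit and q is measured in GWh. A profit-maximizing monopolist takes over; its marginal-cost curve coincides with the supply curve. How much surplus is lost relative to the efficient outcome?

Competitive equilibrium: 227 − 0.06q = 146 + 0.08q → q* = 578.5714, p* = 192.2857.
Marginal revenue: MR = 227 − 0.12q. Set MR = MC: 227 − 0.12q = 146 + 0.08q → q_m = 405.
Price p_m = 227 − 0.06·405 = 202.7; MC(q_m) = 146 + 0.08·405 = 178.4.
Competitive q* = 578.5714, so Δq = 173.5714; wedge = 202.7 − 178.4 = 24.3.
The triangle = ½ × 173.5714 × 24.3 = €2108.89.

€2108.89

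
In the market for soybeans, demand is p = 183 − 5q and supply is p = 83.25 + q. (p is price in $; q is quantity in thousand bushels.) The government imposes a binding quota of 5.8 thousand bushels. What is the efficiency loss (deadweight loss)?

Competitive equilibrium: 183 − 5q = 83.25 + q → q* = 16.625, p* = 99.875.
At q = 5.8: demand price = 183 − 5·5.8 = 154; supply price = 83.25 + 1·5.8 = 89.05.
Δq = 16.625 − 5.8 = 10.825; wedge = 154 − 89.05 = 64.95.
DWL = ½ × 10.825 × 64.95 = $351.54 thousand.

$351.54 thousand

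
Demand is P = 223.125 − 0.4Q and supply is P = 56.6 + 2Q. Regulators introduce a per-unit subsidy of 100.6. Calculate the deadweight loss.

Competitive equilibrium: 223.125 − 0.4Q = 56.6 + 2Q → Q* = 69.3854, P* = 195.3708.
The subsidy lowers effective supply by 100.6: P = 2Q − 44.
New quantity: 223.125 − 0.4Q = 2Q − 44 → Q' = 111.3021.
Overproduction ΔQ = 111.3021 − 69.3854 = 41.9167; wedge = subsidy = 100.6.
Deadweight loss = ½ × 41.9167 × 100.6 = 2108.41.

2108.41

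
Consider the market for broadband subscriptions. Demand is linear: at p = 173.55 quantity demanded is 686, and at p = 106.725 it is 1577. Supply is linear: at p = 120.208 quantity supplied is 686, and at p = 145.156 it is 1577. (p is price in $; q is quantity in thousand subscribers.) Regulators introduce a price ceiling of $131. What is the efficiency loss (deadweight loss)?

$903.53 thousand

Demand slope = (106.725 − 173.55)/(1577 − 686) = −0.075, so p = 225 − 0.075q.
Supply slope = (145.156 − 120.208)/(1577 − 686) = 0.028, so p = 101 + 0.028q.
Competitive equilibrium: 225 − 0.075q = 101 + 0.028q → q* = 1203.8835, p* = 134.7087.
At the ceiling p = 131, quantity supplied = (131 − 101)/0.028 = 1071.4286.
Willingness to pay at q' = 1071.4286: 225 − 0.075·1071.4286 = 144.6429.
Δq = 1203.8835 − 1071.4286 = 132.4549; wedge = 144.6429 − 131 = 13.6429.
Deadweight loss = ½ × 132.4549 × 13.6429 = $903.53 thousand.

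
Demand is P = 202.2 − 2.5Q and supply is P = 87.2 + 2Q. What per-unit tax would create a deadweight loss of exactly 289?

51

Competitive equilibrium: 202.2 − 2.5Q = 87.2 + 2Q → Q* = 25.5556, P* = 138.3111.
A tax t gives ΔQ = t/4.5 and wedge t, so DWL = t²/9.
t²/9 = 289 → t² = 2601 → t = 51.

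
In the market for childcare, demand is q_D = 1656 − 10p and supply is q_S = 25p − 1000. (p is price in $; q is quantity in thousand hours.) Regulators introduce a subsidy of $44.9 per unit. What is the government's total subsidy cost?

In inverse form: demand p = 165.6 − 0.1q, supply p = 40 + 0.04q.
Competitive equilibrium: 165.6 − 0.1q = 40 + 0.04q → q* = 897.14286, p* = 75.88571.
The subsidy lowers effective supply by 44.9: p = 0.04q − 4.9.
New quantity: 165.6 − 0.1q = 0.04q − 4.9 → q' = 1217.85714.
Total subsidy cost = 44.9 × 1217.85714 = $54681.79 thousand.

$54681.79 thousand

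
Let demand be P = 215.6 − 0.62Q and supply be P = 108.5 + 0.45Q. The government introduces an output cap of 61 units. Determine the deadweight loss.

817.64

Competitive equilibrium: 215.6 − 0.62Q = 108.5 + 0.45Q → Q* = 100.0935, P* = 153.5421.
At Q = 61: demand price = 215.6 − 0.62·61 = 177.78; supply price = 108.5 + 0.45·61 = 135.95.
ΔQ = 100.0935 − 61 = 39.0935; wedge = 177.78 − 135.95 = 41.83.
The triangle = ½ × 39.0935 × 41.83 = 817.64.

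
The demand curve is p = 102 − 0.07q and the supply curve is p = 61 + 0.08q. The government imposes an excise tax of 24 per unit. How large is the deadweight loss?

1920

Competitive equilibrium: 102 − 0.07q = 61 + 0.08q → q* = 273.3333, p* = 82.8667.
With the tax, the buyer price exceeds the seller price by 24: (102 − 0.07q) − (61 + 0.08q) = 24 → q' = 113.3333.
Δq = 273.3333 − 113.3333 = 160; the wedge equals the tax, 24.
Deadweight loss = ½ × 160 × 24 = 1920.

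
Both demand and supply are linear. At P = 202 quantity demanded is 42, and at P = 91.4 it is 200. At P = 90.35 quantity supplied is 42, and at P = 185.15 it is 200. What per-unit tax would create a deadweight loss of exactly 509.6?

36.4

Demand slope = (91.4 − 202)/(200 − 42) = −0.7, so P = 231.4 − 0.7Q.
Supply slope = (185.15 − 90.35)/(200 − 42) = 0.6, so P = 65.15 + 0.6Q.
Competitive equilibrium: 231.4 − 0.7Q = 65.15 + 0.6Q → Q* = 127.8846, P* = 141.8808.
A tax t gives ΔQ = t/1.3 and wedge t, so DWL = t²/2.6.
t²/2.6 = 509.6 → t² = 1324.96 → t = 36.4.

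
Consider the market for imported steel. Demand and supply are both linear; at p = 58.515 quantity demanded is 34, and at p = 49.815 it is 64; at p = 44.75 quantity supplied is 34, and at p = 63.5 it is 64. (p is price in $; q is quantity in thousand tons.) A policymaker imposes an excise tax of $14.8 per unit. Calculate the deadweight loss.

$119.69 thousand

Demand slope = (49.815 − 58.515)/(64 − 34) = −0.29, so p = 68.375 − 0.29q.
Supply slope = (63.5 − 44.75)/(64 − 34) = 0.625, so p = 23.5 + 0.625q.
Competitive equilibrium: 68.375 − 0.29q = 23.5 + 0.625q → q* = 49.0437, p* = 54.1523.
With the tax, the buyer price exceeds the seller price by 14.8: (68.375 − 0.29q) − (23.5 + 0.625q) = 14.8 → q' = 32.8689.
Δq = 49.0437 − 32.8689 = 16.1748; the wedge equals the tax, 14.8.
DWL = ½ × 16.1748 × 14.8 = $119.69 thousand.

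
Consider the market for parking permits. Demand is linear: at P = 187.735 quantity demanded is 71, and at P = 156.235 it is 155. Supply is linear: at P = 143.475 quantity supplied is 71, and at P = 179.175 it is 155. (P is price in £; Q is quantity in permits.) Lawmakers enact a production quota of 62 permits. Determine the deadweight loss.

£1655.08

Demand slope = (156.235 − 187.735)/(155 − 71) = −0.375, so P = 214.36 − 0.375Q.
Supply slope = (179.175 − 143.475)/(155 − 71) = 0.425, so P = 113.3 + 0.425Q.
Competitive equilibrium: 214.36 − 0.375Q = 113.3 + 0.425Q → Q* = 126.325, P* = 166.9881.
At Q = 62: demand price = 214.36 − 0.375·62 = 191.11; supply price = 113.3 + 0.425·62 = 139.65.
ΔQ = 126.325 − 62 = 64.325; wedge = 191.11 − 139.65 = 51.46.
The triangle = ½ × 64.325 × 51.46 = £1655.08.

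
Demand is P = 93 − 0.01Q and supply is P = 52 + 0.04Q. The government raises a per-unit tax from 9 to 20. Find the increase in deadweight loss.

3190

Competitive equilibrium: 93 − 0.01Q = 52 + 0.04Q → Q* = 820, P* = 84.8.
For a per-unit tax t: ΔQ = t/0.05, so DWL = ½·t·(t/0.05) = t²/0.1.
At t = 9: DWL = 810. At t = 20: DWL = 4000.
Increase = 4000 − 810 = 3190.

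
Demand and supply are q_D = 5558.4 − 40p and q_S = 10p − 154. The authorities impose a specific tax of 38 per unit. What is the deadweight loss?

5776

In inverse form: demand p = 138.96 − 0.025q, supply p = 15.4 + 0.1q.
Competitive equilibrium: 138.96 − 0.025q = 15.4 + 0.1q → q* = 988.48, p* = 114.248.
With the tax, the buyer price exceeds the seller price by 38: (138.96 − 0.025q) − (15.4 + 0.1q) = 38 → q' = 684.48.
Δq = 988.48 − 684.48 = 304; the wedge equals the tax, 38.
Welfare loss = ½ × 304 × 38 = 5776.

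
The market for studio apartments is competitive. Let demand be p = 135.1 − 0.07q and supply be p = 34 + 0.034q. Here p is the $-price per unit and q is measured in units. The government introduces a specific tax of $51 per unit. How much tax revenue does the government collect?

Competitive equilibrium: 135.1 − 0.07q = 34 + 0.034q → q* = 972.1154, p* = 67.0519.
With the tax, the buyer price exceeds the seller price by 51: (135.1 − 0.07q) − (34 + 0.034q) = 51 → q' = 481.7308.
Tax revenue = 51 × 481.7308 = $24568.27.

$24568.27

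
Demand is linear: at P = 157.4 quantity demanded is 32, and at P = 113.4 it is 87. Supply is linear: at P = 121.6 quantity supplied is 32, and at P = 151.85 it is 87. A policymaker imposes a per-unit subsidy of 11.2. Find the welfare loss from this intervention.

46.46

Demand slope = (113.4 − 157.4)/(87 − 32) = −0.8, so P = 183 − 0.8Q.
Supply slope = (151.85 − 121.6)/(87 − 32) = 0.55, so P = 104 + 0.55Q.
Competitive equilibrium: 183 − 0.8Q = 104 + 0.55Q → Q* = 58.5185, P* = 136.1852.
The subsidy lowers effective supply by 11.2: P = 92.8 + 0.55Q.
New quantity: 183 − 0.8Q = 92.8 + 0.55Q → Q' = 66.8148.
Overproduction ΔQ = 66.8148 − 58.5185 = 8.2963; wedge = subsidy = 11.2.
The triangle = ½ × 8.2963 × 11.2 = 46.46.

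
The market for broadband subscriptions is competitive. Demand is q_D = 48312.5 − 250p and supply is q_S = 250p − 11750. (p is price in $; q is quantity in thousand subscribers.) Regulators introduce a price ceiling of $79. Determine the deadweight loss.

In inverse form: demand p = 193.25 − 0.004q, supply p = 47 + 0.004q.
Competitive equilibrium: 193.25 − 0.004q = 47 + 0.004q → q* = 18281.25, p* = 120.125.
At the ceiling p = 79, quantity supplied = (79 − 47)/0.004 = 8000.
Willingness to pay at q' = 8000: 193.25 − 0.004·8000 = 161.25.
Δq = 18281.25 − 8000 = 10281.25; wedge = 161.25 − 79 = 82.25.
DWL = ½ × 10281.25 × 82.25 = $422816.41 thousand.

$422816.41 thousand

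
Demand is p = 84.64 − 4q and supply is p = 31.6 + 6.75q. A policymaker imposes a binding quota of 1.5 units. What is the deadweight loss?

63.38

Competitive equilibrium: 84.64 − 4q = 31.6 + 6.75q → q* = 4.934, p* = 64.9042.
At q = 1.5: demand price = 84.64 − 4·1.5 = 78.64; supply price = 31.6 + 6.75·1.5 = 41.725.
Δq = 4.934 − 1.5 = 3.434; wedge = 78.64 − 41.725 = 36.915.
DWL = ½ × 3.434 × 36.915 = 63.38.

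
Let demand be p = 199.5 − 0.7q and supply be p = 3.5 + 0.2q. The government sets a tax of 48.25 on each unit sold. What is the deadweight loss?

Competitive equilibrium: 199.5 − 0.7q = 3.5 + 0.2q → q* = 217.7778, p* = 47.0556.
With the tax, the buyer price exceeds the seller price by 48.25: (199.5 − 0.7q) − (3.5 + 0.2q) = 48.25 → q' = 164.1667.
Δq = 217.7778 − 164.1667 = 53.6111; the wedge equals the tax, 48.25.
The triangle = ½ × 53.6111 × 48.25 = 1293.37.

1293.37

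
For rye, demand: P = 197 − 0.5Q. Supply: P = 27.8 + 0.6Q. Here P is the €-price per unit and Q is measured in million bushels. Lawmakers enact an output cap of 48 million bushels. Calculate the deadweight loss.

Competitive equilibrium: 197 − 0.5Q = 27.8 + 0.6Q → Q* = 153.8182, P* = 120.0909.
At Q = 48: demand price = 197 − 0.5·48 = 173; supply price = 27.8 + 0.6·48 = 56.6.
ΔQ = 153.8182 − 48 = 105.8182; wedge = 173 − 56.6 = 116.4.
The triangle = ½ × 105.8182 × 116.4 = €6158.62 million.

€6158.62 million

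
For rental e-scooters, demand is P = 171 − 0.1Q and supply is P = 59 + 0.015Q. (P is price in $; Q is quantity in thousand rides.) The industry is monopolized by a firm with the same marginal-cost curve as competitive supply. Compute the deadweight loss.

$11798.62 thousand

Competitive equilibrium: 171 − 0.1Q = 59 + 0.015Q → Q* = 973.913, P* = 73.6087.
Marginal revenue: MR = 171 − 0.2Q. Set MR = MC: 171 − 0.2Q = 59 + 0.015Q → Q_m = 520.9302.
Price P_m = 171 − 0.1·520.9302 = 118.907; MC(Q_m) = 59 + 0.015·520.9302 = 66.814.
Competitive Q* = 973.913, so ΔQ = 452.9828; wedge = 118.907 − 66.814 = 52.093.
DWL = ½ × 452.9828 × 52.093 = $11798.62 thousand.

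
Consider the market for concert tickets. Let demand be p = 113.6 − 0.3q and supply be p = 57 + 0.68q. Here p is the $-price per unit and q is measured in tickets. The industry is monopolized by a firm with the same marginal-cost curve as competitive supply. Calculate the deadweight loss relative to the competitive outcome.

$89.78

Competitive equilibrium: 113.6 − 0.3q = 57 + 0.68q → q* = 57.7551, p* = 96.2735.
Marginal revenue: MR = 113.6 − 0.6q. Set MR = MC: 113.6 − 0.6q = 57 + 0.68q → q_m = 44.2188.
Price p_m = 113.6 − 0.3·44.2188 = 100.3344; MC(q_m) = 57 + 0.68·44.2188 = 87.0688.
Competitive q* = 57.7551, so Δq = 13.5363; wedge = 100.3344 − 87.0688 = 13.2656.
Welfare loss = ½ × 13.5363 × 13.2656 = $89.78.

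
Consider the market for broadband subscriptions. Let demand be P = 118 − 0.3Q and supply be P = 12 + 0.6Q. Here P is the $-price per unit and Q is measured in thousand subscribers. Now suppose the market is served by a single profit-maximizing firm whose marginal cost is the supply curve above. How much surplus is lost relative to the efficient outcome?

$390.14 thousand

Competitive equilibrium: 118 − 0.3Q = 12 + 0.6Q → Q* = 117.7778, P* = 82.6667.
Marginal revenue: MR = 118 − 0.6Q. Set MR = MC: 118 − 0.6Q = 12 + 0.6Q → Q_m = 88.3333.
Price P_m = 118 − 0.3·88.3333 = 91.5; MC(Q_m) = 12 + 0.6·88.3333 = 65.
Competitive Q* = 117.7778, so ΔQ = 29.4445; wedge = 91.5 − 65 = 26.5.
Deadweight loss = ½ × 29.4445 × 26.5 = $390.14 thousand.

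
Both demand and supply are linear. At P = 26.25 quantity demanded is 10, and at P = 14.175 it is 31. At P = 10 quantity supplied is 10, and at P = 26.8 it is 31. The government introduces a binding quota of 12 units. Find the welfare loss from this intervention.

66.27

Demand slope = (14.175 − 26.25)/(31 − 10) = −0.575, so P = 32 − 0.575Q.
Supply slope = (26.8 − 10)/(31 − 10) = 0.8, so P = 2 + 0.8Q.
Competitive equilibrium: 32 − 0.575Q = 2 + 0.8Q → Q* = 21.8182, P* = 19.4545.
At Q = 12: demand price = 32 − 0.575·12 = 25.1; supply price = 2 + 0.8·12 = 11.6.
ΔQ = 21.8182 − 12 = 9.8182; wedge = 25.1 − 11.6 = 13.5.
The triangle = ½ × 9.8182 × 13.5 = 66.27.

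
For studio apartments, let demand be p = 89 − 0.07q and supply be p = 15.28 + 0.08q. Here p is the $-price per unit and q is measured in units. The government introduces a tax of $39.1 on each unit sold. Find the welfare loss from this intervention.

Competitive equilibrium: 89 − 0.07q = 15.28 + 0.08q → q* = 491.4667, p* = 54.5973.
With the tax, the buyer price exceeds the seller price by 39.1: (89 − 0.07q) − (15.28 + 0.08q) = 39.1 → q' = 230.8.
Δq = 491.4667 − 230.8 = 260.6667; the wedge equals the tax, 39.1.
Welfare loss = ½ × 260.6667 × 39.1 = $5096.03.

$5096.03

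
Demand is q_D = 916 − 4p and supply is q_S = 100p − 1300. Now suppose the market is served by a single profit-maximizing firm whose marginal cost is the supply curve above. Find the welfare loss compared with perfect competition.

In inverse form: demand p = 229 − 0.25q, supply p = 13 + 0.01q.
Competitive equilibrium: 229 − 0.25q = 13 + 0.01q → q* = 830.7692, p* = 21.3077.
Marginal revenue: MR = 229 − 0.5q. Set MR = MC: 229 − 0.5q = 13 + 0.01q → q_m = 423.5294.
Price p_m = 229 − 0.25·423.5294 = 123.1177; MC(q_m) = 13 + 0.01·423.5294 = 17.2353.
Competitive q* = 830.7692, so Δq = 407.2398; wedge = 123.1177 − 17.2353 = 105.8824.
Welfare loss = ½ × 407.2398 × 105.8824 = 21559.76.

21559.76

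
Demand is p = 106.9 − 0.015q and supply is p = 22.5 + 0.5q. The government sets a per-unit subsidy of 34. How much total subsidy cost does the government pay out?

7816.70

Competitive equilibrium: 106.9 − 0.015q = 22.5 + 0.5q → q* = 163.8835, p* = 104.4417.
The subsidy lowers effective supply by 34: p = 0.5q − 11.5.
New quantity: 106.9 − 0.015q = 0.5q − 11.5 → q' = 229.9029.
Total subsidy cost = 34 × 229.9029 = 7816.70.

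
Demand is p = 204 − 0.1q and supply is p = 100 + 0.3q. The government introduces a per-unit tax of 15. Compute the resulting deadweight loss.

Competitive equilibrium: 204 − 0.1q = 100 + 0.3q → q* = 260, p* = 178.
With the tax, the buyer price exceeds the seller price by 15: (204 − 0.1q) − (100 + 0.3q) = 15 → q' = 222.5.
Δq = 260 − 222.5 = 37.5; the wedge equals the tax, 15.
Deadweight loss = ½ × 37.5 × 15 = 281.25.

281.25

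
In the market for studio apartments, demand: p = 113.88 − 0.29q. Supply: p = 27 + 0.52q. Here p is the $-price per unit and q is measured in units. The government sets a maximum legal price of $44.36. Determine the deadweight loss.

Competitive equilibrium: 113.88 − 0.29q = 27 + 0.52q → q* = 107.25926, p* = 82.77481.
At the ceiling p = 44.36, quantity supplied = (44.36 − 27)/0.52 = 33.38462.
Willingness to pay at q' = 33.38462: 113.88 − 0.29·33.38462 = 104.19846.
Δq = 107.25926 − 33.38462 = 73.87464; wedge = 104.19846 − 44.36 = 59.83846.
Welfare loss = ½ × 73.87464 × 59.83846 = $2210.27.

$2210.27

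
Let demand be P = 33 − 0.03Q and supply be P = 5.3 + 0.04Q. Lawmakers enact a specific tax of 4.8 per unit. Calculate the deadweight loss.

164.57

Competitive equilibrium: 33 − 0.03Q = 5.3 + 0.04Q → Q* = 395.7143, P* = 21.1286.
With the tax, the buyer price exceeds the seller price by 4.8: (33 − 0.03Q) − (5.3 + 0.04Q) = 4.8 → Q' = 327.1429.
ΔQ = 395.7143 − 327.1429 = 68.5714; the wedge equals the tax, 4.8.
Deadweight loss = ½ × 68.5714 × 4.8 = 164.57.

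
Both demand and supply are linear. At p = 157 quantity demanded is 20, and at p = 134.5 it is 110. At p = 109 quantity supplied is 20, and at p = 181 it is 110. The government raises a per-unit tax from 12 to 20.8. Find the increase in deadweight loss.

137.45

Demand slope = (134.5 − 157)/(110 − 20) = −0.25, so p = 162 − 0.25q.
Supply slope = (181 − 109)/(110 − 20) = 0.8, so p = 93 + 0.8q.
Competitive equilibrium: 162 − 0.25q = 93 + 0.8q → q* = 65.7143, p* = 145.5714.
For a per-unit tax t: Δq = t/1.05, so DWL = ½·t·(t/1.05) = t²/2.1.
At t = 12: DWL = 68.571. At t = 20.8: DWL = 206.019.
Increase = 206.019 − 68.571 = 137.45.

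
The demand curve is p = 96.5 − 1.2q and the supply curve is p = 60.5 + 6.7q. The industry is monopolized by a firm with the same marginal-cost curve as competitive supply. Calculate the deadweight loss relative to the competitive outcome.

Competitive equilibrium: 96.5 − 1.2q = 60.5 + 6.7q → q* = 4.557, p* = 91.0316.
Marginal revenue: MR = 96.5 − 2.4q. Set MR = MC: 96.5 − 2.4q = 60.5 + 6.7q → q_m = 3.956.
Price p_m = 96.5 − 1.2·3.956 = 91.7528; MC(q_m) = 60.5 + 6.7·3.956 = 87.0052.
Competitive q* = 4.557, so Δq = 0.601; wedge = 91.7528 − 87.0052 = 4.7476.
DWL = ½ × 0.601 × 4.7476 = 1.43.

1.43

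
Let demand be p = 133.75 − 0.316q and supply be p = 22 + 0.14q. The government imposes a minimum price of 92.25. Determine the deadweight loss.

Competitive equilibrium: 133.75 − 0.316q = 22 + 0.14q → q* = 245.06579, p* = 56.30921.
At the floor p = 92.25, quantity demanded = (133.75 − 92.25)/0.316 = 131.32911.
Sellers' marginal cost at q' = 131.32911: 22 + 0.14·131.32911 = 40.38608.
Δq = 245.06579 − 131.32911 = 113.73668; wedge = 92.25 − 40.38608 = 51.86392.
Welfare loss = ½ × 113.73668 × 51.86392 = 2949.42.

2949.42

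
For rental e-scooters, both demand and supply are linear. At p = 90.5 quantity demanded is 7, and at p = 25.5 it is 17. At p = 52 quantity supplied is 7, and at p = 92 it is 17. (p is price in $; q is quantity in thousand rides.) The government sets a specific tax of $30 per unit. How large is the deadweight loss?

$42.86 thousand

Demand slope = (25.5 − 90.5)/(17 − 7) = −6.5, so p = 136 − 6.5q.
Supply slope = (92 − 52)/(17 − 7) = 4, so p = 24 + 4q.
Competitive equilibrium: 136 − 6.5q = 24 + 4q → q* = 10.6667, p* = 66.6667.
With the tax, the buyer price exceeds the seller price by 30: (136 − 6.5q) − (24 + 4q) = 30 → q' = 7.8095.
Δq = 10.6667 − 7.8095 = 2.8572; the wedge equals the tax, 30.
Welfare loss = ½ × 2.8572 × 30 = $42.86 thousand.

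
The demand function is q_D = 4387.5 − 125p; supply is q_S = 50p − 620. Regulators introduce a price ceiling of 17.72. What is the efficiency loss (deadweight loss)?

4153.99

In inverse form: demand p = 35.1 − 0.008q, supply p = 12.4 + 0.02q.
Competitive equilibrium: 35.1 − 0.008q = 12.4 + 0.02q → q* = 810.7143, p* = 28.6143.
At the ceiling p = 17.72, quantity supplied = (17.72 − 12.4)/0.02 = 266.
Willingness to pay at q' = 266: 35.1 − 0.008·266 = 32.972.
Δq = 810.7143 − 266 = 544.7143; wedge = 32.972 − 17.72 = 15.252.
DWL = ½ × 544.7143 × 15.252 = 4153.99.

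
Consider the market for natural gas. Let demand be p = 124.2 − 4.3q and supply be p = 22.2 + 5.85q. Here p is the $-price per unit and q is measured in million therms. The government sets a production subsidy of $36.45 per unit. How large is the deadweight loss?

Competitive equilibrium: 124.2 − 4.3q = 22.2 + 5.85q → q* = 10.0493, p* = 80.9882.
The subsidy lowers effective supply by 36.45: p = 5.85q − 14.25.
New quantity: 124.2 − 4.3q = 5.85q − 14.25 → q' = 13.6404.
Overproduction Δq = 13.6404 − 10.0493 = 3.5911; wedge = subsidy = 36.45.
Welfare loss = ½ × 3.5911 × 36.45 = $65.45 million.

$65.45 million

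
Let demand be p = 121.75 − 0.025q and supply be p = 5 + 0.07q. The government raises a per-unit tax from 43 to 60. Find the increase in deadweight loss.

Competitive equilibrium: 121.75 − 0.025q = 5 + 0.07q → q* = 1228.9474, p* = 91.0263.
For a per-unit tax t: Δq = t/0.095, so DWL = ½·t·(t/0.095) = t²/0.19.
At t = 43: DWL = 9731.579. At t = 60: DWL = 18947.368.
Increase = 18947.368 − 9731.579 = 9215.79.

9215.79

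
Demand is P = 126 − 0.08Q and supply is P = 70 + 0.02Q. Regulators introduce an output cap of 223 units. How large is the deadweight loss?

Competitive equilibrium: 126 − 0.08Q = 70 + 0.02Q → Q* = 560, P* = 81.2.
At Q = 223: demand price = 126 − 0.08·223 = 108.16; supply price = 70 + 0.02·223 = 74.46.
ΔQ = 560 − 223 = 337; wedge = 108.16 − 74.46 = 33.7.
DWL = ½ × 337 × 33.7 = 5678.45.

5678.45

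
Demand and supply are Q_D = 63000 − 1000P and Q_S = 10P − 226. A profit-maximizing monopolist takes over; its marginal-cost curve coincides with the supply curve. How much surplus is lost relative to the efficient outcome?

0.78

In inverse form: demand P = 63 − 0.001Q, supply P = 22.6 + 0.1Q.
Competitive equilibrium: 63 − 0.001Q = 22.6 + 0.1Q → Q* = 400, P* = 62.6.
Marginal revenue: MR = 63 − 0.002Q. Set MR = MC: 63 − 0.002Q = 22.6 + 0.1Q → Q_m = 396.0784.
Price P_m = 63 − 0.001·396.0784 = 62.6039; MC(Q_m) = 22.6 + 0.1·396.0784 = 62.2078.
Competitive Q* = 400, so ΔQ = 3.9216; wedge = 62.6039 − 62.2078 = 0.3961.
DWL = ½ × 3.9216 × 0.3961 = 0.78.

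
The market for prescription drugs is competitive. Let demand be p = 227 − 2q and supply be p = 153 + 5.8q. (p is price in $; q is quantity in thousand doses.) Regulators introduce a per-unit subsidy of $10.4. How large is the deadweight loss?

Competitive equilibrium: 227 − 2q = 153 + 5.8q → q* = 9.4872, p* = 208.0256.
The subsidy lowers effective supply by 10.4: p = 142.6 + 5.8q.
New quantity: 227 − 2q = 142.6 + 5.8q → q' = 10.8205.
Overproduction Δq = 10.8205 − 9.4872 = 1.3333; wedge = subsidy = 10.4.
DWL = ½ × 1.3333 × 10.4 = $6.93 thousand.

$6.93 thousand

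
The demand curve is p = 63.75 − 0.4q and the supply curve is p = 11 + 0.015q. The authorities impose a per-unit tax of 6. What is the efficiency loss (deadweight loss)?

Competitive equilibrium: 63.75 − 0.4q = 11 + 0.015q → q* = 127.1084, p* = 12.9066.
With the tax, the buyer price exceeds the seller price by 6: (63.75 − 0.4q) − (11 + 0.015q) = 6 → q' = 112.6506.
Δq = 127.1084 − 112.6506 = 14.4578; the wedge equals the tax, 6.
Welfare loss = ½ × 14.4578 × 6 = 43.37.

43.37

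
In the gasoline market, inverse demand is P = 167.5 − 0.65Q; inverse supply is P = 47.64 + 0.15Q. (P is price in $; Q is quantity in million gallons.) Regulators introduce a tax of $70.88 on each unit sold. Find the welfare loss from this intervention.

$3139.984 million

Competitive equilibrium: 167.5 − 0.65Q = 47.64 + 0.15Q → Q* = 149.825, P* = 70.1138.
With the tax, the buyer price exceeds the seller price by 70.88: (167.5 − 0.65Q) − (47.64 + 0.15Q) = 70.88 → Q' = 61.225.
ΔQ = 149.825 − 61.225 = 88.6; the wedge equals the tax, 70.88.
DWL = ½ × 88.6 × 70.88 = $3139.984 million.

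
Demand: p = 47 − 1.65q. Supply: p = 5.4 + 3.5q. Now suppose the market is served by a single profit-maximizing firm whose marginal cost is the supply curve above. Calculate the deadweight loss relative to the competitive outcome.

9.89

Competitive equilibrium: 47 − 1.65q = 5.4 + 3.5q → q* = 8.0777, p* = 33.6718.
Marginal revenue: MR = 47 − 3.3q. Set MR = MC: 47 − 3.3q = 5.4 + 3.5q → q_m = 6.1176.
Price p_m = 47 − 1.65·6.1176 = 36.906; MC(q_m) = 5.4 + 3.5·6.1176 = 26.8116.
Competitive q* = 8.0777, so Δq = 1.9601; wedge = 36.906 − 26.8116 = 10.0944.
Deadweight loss = ½ × 1.9601 × 10.0944 = 9.89.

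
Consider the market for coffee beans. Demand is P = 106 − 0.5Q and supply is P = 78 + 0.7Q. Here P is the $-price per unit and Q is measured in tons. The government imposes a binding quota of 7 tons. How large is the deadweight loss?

Competitive equilibrium: 106 − 0.5Q = 78 + 0.7Q → Q* = 23.3333, P* = 94.3333.
At Q = 7: demand price = 106 − 0.5·7 = 102.5; supply price = 78 + 0.7·7 = 82.9.
ΔQ = 23.3333 − 7 = 16.3333; wedge = 102.5 − 82.9 = 19.6.
DWL = ½ × 16.3333 × 19.6 = $160.07.

$160.07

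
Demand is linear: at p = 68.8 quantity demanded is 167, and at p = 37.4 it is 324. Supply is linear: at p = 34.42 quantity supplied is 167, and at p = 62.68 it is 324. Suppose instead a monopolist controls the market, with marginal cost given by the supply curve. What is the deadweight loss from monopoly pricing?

1497.69

Demand slope = (37.4 − 68.8)/(324 − 167) = −0.2, so p = 102.2 − 0.2q.
Supply slope = (62.68 − 34.42)/(324 − 167) = 0.18, so p = 4.36 + 0.18q.
Competitive equilibrium: 102.2 − 0.2q = 4.36 + 0.18q → q* = 257.47368, p* = 50.70526.
Marginal revenue: MR = 102.2 − 0.4q. Set MR = MC: 102.2 − 0.4q = 4.36 + 0.18q → q_m = 168.68966.
Price p_m = 102.2 − 0.2·168.68966 = 68.46207; MC(q_m) = 4.36 + 0.18·168.68966 = 34.72414.
Competitive q* = 257.47368, so Δq = 88.78402; wedge = 68.46207 − 34.72414 = 33.73793.
DWL = ½ × 88.78402 × 33.73793 = 1497.69.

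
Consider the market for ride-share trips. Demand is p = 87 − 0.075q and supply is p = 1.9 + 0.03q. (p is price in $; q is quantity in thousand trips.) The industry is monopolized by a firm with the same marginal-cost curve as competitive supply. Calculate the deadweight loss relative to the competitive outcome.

Competitive equilibrium: 87 − 0.075q = 1.9 + 0.03q → q* = 810.47619, p* = 26.21429.
Marginal revenue: MR = 87 − 0.15q. Set MR = MC: 87 − 0.15q = 1.9 + 0.03q → q_m = 472.77778.
Price p_m = 87 − 0.075·472.77778 = 51.54167; MC(q_m) = 1.9 + 0.03·472.77778 = 16.08333.
Competitive q* = 810.47619, so Δq = 337.69841; wedge = 51.54167 − 16.08333 = 35.45834.
The triangle = ½ × 337.69841 × 35.45834 = $5987.11 thousand.

$5987.11 thousand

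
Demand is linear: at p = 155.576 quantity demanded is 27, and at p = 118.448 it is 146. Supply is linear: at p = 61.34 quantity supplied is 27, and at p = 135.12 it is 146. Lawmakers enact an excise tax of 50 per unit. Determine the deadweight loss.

Demand slope = (118.448 − 155.576)/(146 − 27) = −0.312, so p = 164 − 0.312q.
Supply slope = (135.12 − 61.34)/(146 − 27) = 0.62, so p = 44.6 + 0.62q.
Competitive equilibrium: 164 − 0.312q = 44.6 + 0.62q → q* = 128.1116, p* = 124.0292.
With the tax, the buyer price exceeds the seller price by 50: (164 − 0.312q) − (44.6 + 0.62q) = 50 → q' = 74.4635.
Δq = 128.1116 − 74.4635 = 53.6481; the wedge equals the tax, 50.
DWL = ½ × 53.6481 × 50 = 1341.20.

1341.20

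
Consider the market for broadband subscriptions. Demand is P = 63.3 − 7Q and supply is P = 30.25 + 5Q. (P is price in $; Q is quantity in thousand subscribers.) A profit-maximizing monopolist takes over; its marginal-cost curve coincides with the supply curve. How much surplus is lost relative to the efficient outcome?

Competitive equilibrium: 63.3 − 7Q = 30.25 + 5Q → Q* = 2.7542, P* = 44.0208.
Marginal revenue: MR = 63.3 − 14Q. Set MR = MC: 63.3 − 14Q = 30.25 + 5Q → Q_m = 1.7395.
Price P_m = 63.3 − 7·1.7395 = 51.1235; MC(Q_m) = 30.25 + 5·1.7395 = 38.9475.
Competitive Q* = 2.7542, so ΔQ = 1.0147; wedge = 51.1235 − 38.9475 = 12.176.
The triangle = ½ × 1.0147 × 12.176 = $6.18 thousand.

$6.18 thousand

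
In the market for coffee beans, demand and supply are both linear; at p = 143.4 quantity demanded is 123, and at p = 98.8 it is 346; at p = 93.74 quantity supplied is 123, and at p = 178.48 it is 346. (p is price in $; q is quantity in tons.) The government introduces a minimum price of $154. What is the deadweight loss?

$5572.55

Demand slope = (98.8 − 143.4)/(346 − 123) = −0.2, so p = 168 − 0.2q.
Supply slope = (178.48 − 93.74)/(346 − 123) = 0.38, so p = 47 + 0.38q.
Competitive equilibrium: 168 − 0.2q = 47 + 0.38q → q* = 208.6207, p* = 126.2759.
At the floor p = 154, quantity demanded = (168 − 154)/0.2 = 70.
Sellers' marginal cost at q' = 70: 47 + 0.38·70 = 73.6.
Δq = 208.6207 − 70 = 138.6207; wedge = 154 − 73.6 = 80.4.
The triangle = ½ × 138.6207 × 80.4 = $5572.55.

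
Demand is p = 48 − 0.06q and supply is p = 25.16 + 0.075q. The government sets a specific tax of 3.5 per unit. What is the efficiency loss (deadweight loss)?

45.37

Competitive equilibrium: 48 − 0.06q = 25.16 + 0.075q → q* = 169.1852, p* = 37.8489.
With the tax, the buyer price exceeds the seller price by 3.5: (48 − 0.06q) − (25.16 + 0.075q) = 3.5 → q' = 143.2593.
Δq = 169.1852 − 143.2593 = 25.9259; the wedge equals the tax, 3.5.
Welfare loss = ½ × 25.9259 × 3.5 = 45.37.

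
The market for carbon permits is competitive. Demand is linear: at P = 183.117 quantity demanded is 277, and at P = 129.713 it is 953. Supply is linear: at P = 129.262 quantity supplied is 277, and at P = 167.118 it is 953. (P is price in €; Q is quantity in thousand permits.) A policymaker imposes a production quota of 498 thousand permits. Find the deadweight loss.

€2136.89 thousand

Demand slope = (129.713 − 183.117)/(953 − 277) = −0.079, so P = 205 − 0.079Q.
Supply slope = (167.118 − 129.262)/(953 − 277) = 0.056, so P = 113.75 + 0.056Q.
Competitive equilibrium: 205 − 0.079Q = 113.75 + 0.056Q → Q* = 675.9259, P* = 151.6019.
At Q = 498: demand price = 205 − 0.079·498 = 165.658; supply price = 113.75 + 0.056·498 = 141.638.
ΔQ = 675.9259 − 498 = 177.9259; wedge = 165.658 − 141.638 = 24.02.
Welfare loss = ½ × 177.9259 × 24.02 = €2136.89 thousand.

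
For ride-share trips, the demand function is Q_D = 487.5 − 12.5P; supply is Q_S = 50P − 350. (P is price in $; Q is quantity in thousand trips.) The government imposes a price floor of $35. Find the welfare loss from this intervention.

In inverse form: demand P = 39 − 0.08Q, supply P = 7 + 0.02Q.
Competitive equilibrium: 39 − 0.08Q = 7 + 0.02Q → Q* = 320, P* = 13.4.
At the floor P = 35, quantity demanded = (39 − 35)/0.08 = 50.
Sellers' marginal cost at Q' = 50: 7 + 0.02·50 = 8.
ΔQ = 320 − 50 = 270; wedge = 35 − 8 = 27.
Welfare loss = ½ × 270 × 27 = $3645 thousand.

$3645 thousand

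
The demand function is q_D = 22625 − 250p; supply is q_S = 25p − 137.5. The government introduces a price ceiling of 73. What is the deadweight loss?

1313.21

In inverse form: demand p = 90.5 − 0.004q, supply p = 5.5 + 0.04q.
Competitive equilibrium: 90.5 − 0.004q = 5.5 + 0.04q → q* = 1931.8182, p* = 82.7727.
At the ceiling p = 73, quantity supplied = (73 − 5.5)/0.04 = 1687.5.
Willingness to pay at q' = 1687.5: 90.5 − 0.004·1687.5 = 83.75.
Δq = 1931.8182 − 1687.5 = 244.3182; wedge = 83.75 − 73 = 10.75.
DWL = ½ × 244.3182 × 10.75 = 1313.21.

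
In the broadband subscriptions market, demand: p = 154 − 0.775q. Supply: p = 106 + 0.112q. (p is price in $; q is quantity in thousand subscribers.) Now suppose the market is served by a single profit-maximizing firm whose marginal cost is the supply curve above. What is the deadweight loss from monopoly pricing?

Competitive equilibrium: 154 − 0.775q = 106 + 0.112q → q* = 54.115, p* = 112.0609.
Marginal revenue: MR = 154 − 1.55q. Set MR = MC: 154 − 1.55q = 106 + 0.112q → q_m = 28.8809.
Price p_m = 154 − 0.775·28.8809 = 131.6173; MC(q_m) = 106 + 0.112·28.8809 = 109.2347.
Competitive q* = 54.115, so Δq = 25.2341; wedge = 131.6173 − 109.2347 = 22.3826.
Deadweight loss = ½ × 25.2341 × 22.3826 = $282.40 thousand.

$282.40 thousand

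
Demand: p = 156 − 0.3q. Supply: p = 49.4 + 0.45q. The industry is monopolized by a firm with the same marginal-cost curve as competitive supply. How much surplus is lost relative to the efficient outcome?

Competitive equilibrium: 156 − 0.3q = 49.4 + 0.45q → q* = 142.1333, p* = 113.36.
Marginal revenue: MR = 156 − 0.6q. Set MR = MC: 156 − 0.6q = 49.4 + 0.45q → q_m = 101.5238.
Price p_m = 156 − 0.3·101.5238 = 125.5429; MC(q_m) = 49.4 + 0.45·101.5238 = 95.0857.
Competitive q* = 142.1333, so Δq = 40.6095; wedge = 125.5429 − 95.0857 = 30.4572.
Welfare loss = ½ × 40.6095 × 30.4572 = 618.43.

618.43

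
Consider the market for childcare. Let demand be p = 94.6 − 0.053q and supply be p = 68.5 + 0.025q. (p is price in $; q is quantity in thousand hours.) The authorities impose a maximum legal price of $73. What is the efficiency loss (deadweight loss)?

$932.33 thousand

Competitive equilibrium: 94.6 − 0.053q = 68.5 + 0.025q → q* = 334.6154, p* = 76.8654.
At the ceiling p = 73, quantity supplied = (73 − 68.5)/0.025 = 180.
Willingness to pay at q' = 180: 94.6 − 0.053·180 = 85.06.
Δq = 334.6154 − 180 = 154.6154; wedge = 85.06 − 73 = 12.06.
Deadweight loss = ½ × 154.6154 × 12.06 = $932.33 thousand.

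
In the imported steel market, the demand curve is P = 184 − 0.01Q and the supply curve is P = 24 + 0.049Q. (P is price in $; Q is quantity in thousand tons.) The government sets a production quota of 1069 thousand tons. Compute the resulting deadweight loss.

$79620.60 thousand

Competitive equilibrium: 184 − 0.01Q = 24 + 0.049Q → Q* = 2711.8644, P* = 156.8814.
At Q = 1069: demand price = 184 − 0.01·1069 = 173.31; supply price = 24 + 0.049·1069 = 76.381.
ΔQ = 2711.8644 − 1069 = 1642.8644; wedge = 173.31 − 76.381 = 96.929.
Deadweight loss = ½ × 1642.8644 × 96.929 = $79620.60 thousand.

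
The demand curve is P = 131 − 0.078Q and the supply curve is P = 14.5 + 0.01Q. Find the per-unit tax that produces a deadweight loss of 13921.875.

Competitive equilibrium: 131 − 0.078Q = 14.5 + 0.01Q → Q* = 1323.8636, P* = 27.7386.
A tax t gives ΔQ = t/0.088 and wedge t, so DWL = t²/0.176.
t²/0.176 = 13921.875 → t² = 2450.25 → t = 49.5.

49.5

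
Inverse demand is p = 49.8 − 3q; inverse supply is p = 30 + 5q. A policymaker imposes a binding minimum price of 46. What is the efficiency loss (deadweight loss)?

5.84

Competitive equilibrium: 49.8 − 3q = 30 + 5q → q* = 2.475, p* = 42.375.
At the floor p = 46, quantity demanded = (49.8 − 46)/3 = 1.2667.
Sellers' marginal cost at q' = 1.2667: 30 + 5·1.2667 = 36.3335.
Δq = 2.475 − 1.2667 = 1.2083; wedge = 46 − 36.3335 = 9.6665.
Deadweight loss = ½ × 1.2083 × 9.6665 = 5.84.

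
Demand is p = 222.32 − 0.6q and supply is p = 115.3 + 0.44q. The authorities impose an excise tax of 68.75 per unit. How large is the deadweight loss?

Competitive equilibrium: 222.32 − 0.6q = 115.3 + 0.44q → q* = 102.90385, p* = 160.57769.
With the tax, the buyer price exceeds the seller price by 68.75: (222.32 − 0.6q) − (115.3 + 0.44q) = 68.75 → q' = 36.79808.
Δq = 102.90385 − 36.79808 = 66.10577; the wedge equals the tax, 68.75.
DWL = ½ × 66.10577 × 68.75 = 2272.39.

2272.39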